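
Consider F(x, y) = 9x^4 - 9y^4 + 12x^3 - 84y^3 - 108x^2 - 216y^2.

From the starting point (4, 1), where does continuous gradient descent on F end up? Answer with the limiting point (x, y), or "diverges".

F is separable, so gradient descent decouples: x follows -∂F/∂x, y follows -∂F/∂y.
∂F/∂x = 36x(x - 2)(x + 3); at x=4 this is 2016, so x decreases.
∂F/∂y = -36y(y + 3)(y + 4); at y=1 this is -720, so y increases.
The y-coordinate has no critical point in that direction and runs off to infinity.

diverges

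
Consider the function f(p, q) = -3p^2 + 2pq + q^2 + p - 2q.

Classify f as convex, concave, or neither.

neither

f is quadratic, so its Hessian is the constant matrix H = [[-6, 2], [2, 2]].
det(H) = -16, tr(H) = -4.
det(H) < 0, so H is indefinite: neither convex nor concave.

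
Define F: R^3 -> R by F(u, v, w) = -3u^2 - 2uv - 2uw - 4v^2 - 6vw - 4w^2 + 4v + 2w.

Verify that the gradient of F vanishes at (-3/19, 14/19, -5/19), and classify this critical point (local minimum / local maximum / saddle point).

∇F = (-6u - 2v - 2w, -2u - 8v - 6w + 4, -2u - 6v - 8w + 2); substituting (-3/19, 14/19, -5/19) gives ∇F = (0, 0, 0), so (-3/19, 14/19, -5/19) is indeed a critical point.
The Hessian is constant: H = [[-6, -2, -2], [-2, -8, -6], [-2, -6, -8]].
Leading principal minors: Δ₁ = -6, Δ₂ = 44, Δ₃ = -152.
The minors alternate sign starting negative (−, +, −), so H is negative definite: a local maximum.

local maximum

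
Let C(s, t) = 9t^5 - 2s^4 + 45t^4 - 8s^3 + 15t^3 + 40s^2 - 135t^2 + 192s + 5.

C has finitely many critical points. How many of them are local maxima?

C separates as a function of s plus a function of t, so ∇C=0 decouples.
∂C/∂s = -8(s - 3)(s + 2)(s + 4) = 0 at s ∈ {-4, -2, 3}; ∂C/∂t = 45t(t - 1)(t + 2)(t + 3) = 0 at t ∈ {-3, -2, 0, 1}.
The Hessian is diagonal: diag(C_ss, C_tt). Second derivatives: C_ss(-4)=-112, C_ss(-2)=80, C_ss(3)=-280; C_tt(-3)=-540, C_tt(-2)=270, C_tt(0)=-270, C_tt(1)=540.
Local maxima occur where both diagonal entries negative: (-4, -3), (-4, 0), (3, -3), (3, 0). Count: 4.

4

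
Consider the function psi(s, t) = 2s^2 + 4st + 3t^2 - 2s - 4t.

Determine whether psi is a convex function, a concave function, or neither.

psi is quadratic, so its Hessian is the constant matrix H = [[4, 4], [4, 6]].
det(H) = 8, tr(H) = 10.
det(H) > 0 and tr(H) > 0, so H is positive definite everywhere: convex.

convex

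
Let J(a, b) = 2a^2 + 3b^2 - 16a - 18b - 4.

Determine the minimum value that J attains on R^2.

J(a,b) separates as P(a) + Q(b) − 4, so its minimum is min P + min Q − 4.
P'(a) = 4a - 16 vanishes at a ∈ {4}; Q'(b) = 6b - 18 vanishes at b ∈ {3}.
Local minima of P (where P''>0): P(4)=-32. Local minima of Q: Q(3)=-27.
So the global minimum of J is P(4) + Q(3) − 4 = -32 − 27 − 4 = -63, attained at (4, 3).

-63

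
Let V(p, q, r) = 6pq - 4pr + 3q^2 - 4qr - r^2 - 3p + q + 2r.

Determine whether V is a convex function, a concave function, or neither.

V is quadratic, so its Hessian is the constant matrix H = [[0, 6, -4], [6, 6, -4], [-4, -4, -2]].
Leading principal minors: 0, -36, 168.
Neither pattern holds ⇒ H is indefinite ⇒ neither convex nor concave.

neither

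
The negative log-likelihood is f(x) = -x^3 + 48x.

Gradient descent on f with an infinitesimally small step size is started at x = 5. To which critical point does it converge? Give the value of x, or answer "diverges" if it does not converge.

diverges

f'(x) = -3(x - 4)(x + 4), so f'(5) = -27.
Gradient descent moves in the -f' direction, i.e. x is increasing.
There is no critical point above x=5, and f' keeps the same sign, so the iterate runs off to +∞.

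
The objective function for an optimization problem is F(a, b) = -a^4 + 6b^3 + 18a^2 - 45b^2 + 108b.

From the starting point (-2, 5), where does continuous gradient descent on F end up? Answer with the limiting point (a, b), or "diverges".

(0, 3)

F is separable, so gradient descent decouples: a follows -∂F/∂a, b follows -∂F/∂b.
∂F/∂a = -4a(a - 3)(a + 3); at a=-2 this is -40, so a increases.
∂F/∂b = 18(b - 3)(b - 2); at b=5 this is 108, so b decreases.
a converges to its nearest critical value 0 (a local min of the a-part); b converges to 3. The iterate converges to (0, 3).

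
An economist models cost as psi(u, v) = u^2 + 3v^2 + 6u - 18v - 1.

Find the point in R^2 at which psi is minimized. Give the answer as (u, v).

psi(u,v) separates as P(u) + Q(v) − 1, so its minimum is min P + min Q − 1.
P'(u) = 2u + 6 vanishes at u ∈ {-3}; Q'(v) = 6v - 18 vanishes at v ∈ {3}.
Local minima of P (where P''>0): P(-3)=-9. Local minima of Q: Q(3)=-27.
So the global minimum of psi is P(-3) + Q(3) − 1 = -9 − 27 − 1 = -37, attained at (-3, 3).

(-3, 3)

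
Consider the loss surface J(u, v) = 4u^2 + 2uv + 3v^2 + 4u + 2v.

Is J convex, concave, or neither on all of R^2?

J is quadratic, so its Hessian is the constant matrix H = [[8, 2], [2, 6]].
det(H) = 44, tr(H) = 14.
det(H) > 0 and tr(H) > 0, so H is positive definite everywhere: convex.

convex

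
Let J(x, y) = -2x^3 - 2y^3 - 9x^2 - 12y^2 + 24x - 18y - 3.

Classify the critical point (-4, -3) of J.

The mixed partial ∂²J/∂x∂y is 0, so the Hessian at any point is diag(J_xx, J_yy) = diag(-6(2x + 3), -12(y + 2)).
At (-4, -3): H = diag(30, 12).
Both eigenvalues are positive, so H is positive definite: a local minimum.

local minimum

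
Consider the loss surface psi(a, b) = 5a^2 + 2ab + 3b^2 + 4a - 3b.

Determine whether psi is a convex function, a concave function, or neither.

convex

psi is quadratic, so its Hessian is the constant matrix H = [[10, 2], [2, 6]].
det(H) = 56, tr(H) = 16.
det(H) > 0 and tr(H) > 0, so H is positive definite everywhere: convex.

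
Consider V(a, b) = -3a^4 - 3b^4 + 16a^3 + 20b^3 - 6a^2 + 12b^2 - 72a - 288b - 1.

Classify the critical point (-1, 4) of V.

The mixed partial ∂²V/∂a∂b is 0, so the Hessian at any point is diag(V_aa, V_bb) = diag(12(-3a^2 + 8a - 1), 12(-3b^2 + 10b + 2)).
At (-1, 4): H = diag(-144, -72).
Both eigenvalues are negative, so H is negative definite: a local maximum.

local maximum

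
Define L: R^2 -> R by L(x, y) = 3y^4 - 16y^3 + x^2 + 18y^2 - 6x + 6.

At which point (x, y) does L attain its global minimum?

L(x,y) separates as P(x) + Q(y) + 6, so its minimum is min P + min Q + 6.
P'(x) = 2x - 6 vanishes at x ∈ {3}; Q'(y) = 12y(y - 3)(y - 1) vanishes at y ∈ {0, 1, 3}.
Local minima of P (where P''>0): P(3)=-9. Local minima of Q: Q(0)=0, Q(3)=-27.
So the global minimum of L is P(3) + Q(3) + 6 = -9 − 27 + 6 = -30, attained at (3, 3).

(3, 3)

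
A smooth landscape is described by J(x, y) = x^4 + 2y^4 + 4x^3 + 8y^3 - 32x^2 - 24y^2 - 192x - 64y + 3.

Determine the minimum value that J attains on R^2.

-893

J(x,y) separates as P(x) + Q(y) + 3, so its minimum is min P + min Q + 3.
P'(x) = 4(x - 4)(x + 3)(x + 4) vanishes at x ∈ {-4, -3, 4}; Q'(y) = 8(y - 2)(y + 1)(y + 4) vanishes at y ∈ {-4, -1, 2}.
Local minima of P (where P''>0): P(-4)=256, P(4)=-768. Local minima of Q: Q(-4)=-128, Q(2)=-128.
So the global minimum of J is P(4) + Q(-4) + 3 = -768 − 128 + 3 = -893, attained at (4, -4).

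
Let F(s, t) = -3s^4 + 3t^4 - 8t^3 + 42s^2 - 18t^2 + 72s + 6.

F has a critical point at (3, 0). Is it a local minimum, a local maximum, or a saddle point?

The mixed partial ∂²F/∂s∂t is 0, so the Hessian at any point is diag(F_ss, F_tt) = diag(12(-3s^2 + 7), 12(3t^2 - 4t - 3)).
At (3, 0): H = diag(-240, -36).
Both eigenvalues are negative, so H is negative definite: a local maximum.

local maximum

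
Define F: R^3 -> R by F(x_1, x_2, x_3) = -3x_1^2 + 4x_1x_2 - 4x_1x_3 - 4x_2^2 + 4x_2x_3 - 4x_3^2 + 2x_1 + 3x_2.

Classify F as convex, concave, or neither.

concave

F is quadratic, so its Hessian is the constant matrix H = [[-6, 4, -4], [4, -8, 4], [-4, 4, -8]].
Leading principal minors: -6, 32, -160.
Signs alternate −, +, − ⇒ H ≺ 0 ⇒ concave.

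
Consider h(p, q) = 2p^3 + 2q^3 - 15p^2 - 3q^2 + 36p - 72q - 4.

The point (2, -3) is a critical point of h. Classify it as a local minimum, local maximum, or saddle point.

The mixed partial ∂²h/∂p∂q is 0, so the Hessian at any point is diag(h_pp, h_qq) = diag(6(2p - 5), 6(2q - 1)).
At (2, -3): H = diag(-6, -42).
Both eigenvalues are negative, so H is negative definite: a local maximum.

local maximum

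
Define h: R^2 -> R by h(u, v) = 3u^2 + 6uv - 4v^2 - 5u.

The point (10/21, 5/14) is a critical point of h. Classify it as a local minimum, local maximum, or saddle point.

saddle point

The Hessian of h is constant: H = [[6, 6], [6, -8]].
det(H) = 6·(-8) − 6² = -84.
Since det(H) < 0, H is indefinite and the critical point is a saddle point.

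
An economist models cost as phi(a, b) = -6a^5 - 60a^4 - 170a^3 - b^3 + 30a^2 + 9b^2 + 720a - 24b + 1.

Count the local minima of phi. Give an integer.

2

phi separates as a function of a plus a function of b, so ∇phi=0 decouples.
∂phi/∂a = -30(a - 1)(a + 2)(a + 3)(a + 4) = 0 at a ∈ {-4, -3, -2, 1}; ∂phi/∂b = -3(b - 4)(b - 2) = 0 at b ∈ {2, 4}.
The Hessian is diagonal: diag(phi_aa, phi_bb). Second derivatives: phi_aa(-4)=300, phi_aa(-3)=-120, phi_aa(-2)=180, phi_aa(1)=-1800; phi_bb(2)=6, phi_bb(4)=-6.
Local minima occur where both diagonal entries positive: (-4, 2), (-2, 2). Count: 2.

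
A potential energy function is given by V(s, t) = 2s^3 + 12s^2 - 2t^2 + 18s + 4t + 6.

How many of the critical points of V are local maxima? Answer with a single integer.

V separates as a function of s plus a function of t, so ∇V=0 decouples.
∂V/∂s = 6(s + 1)(s + 3) = 0 at s ∈ {-3, -1}; ∂V/∂t = -4(t - 1) = 0 at t ∈ {1}.
The Hessian is diagonal: diag(V_ss, V_tt). Second derivatives: V_ss(-3)=-12, V_ss(-1)=12; V_tt(1)=-4.
Local maxima occur where both diagonal entries negative: (-3, 1). Count: 1.

1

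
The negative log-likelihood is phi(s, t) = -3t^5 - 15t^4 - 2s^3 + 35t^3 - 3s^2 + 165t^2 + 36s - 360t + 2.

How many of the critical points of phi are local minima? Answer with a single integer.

2

phi separates as a function of s plus a function of t, so ∇phi=0 decouples.
∂phi/∂s = -6(s - 2)(s + 3) = 0 at s ∈ {-3, 2}; ∂phi/∂t = -15(t - 2)(t - 1)(t + 3)(t + 4) = 0 at t ∈ {-4, -3, 1, 2}.
The Hessian is diagonal: diag(phi_ss, phi_tt). Second derivatives: phi_ss(-3)=30, phi_ss(2)=-30; phi_tt(-4)=450, phi_tt(-3)=-300, phi_tt(1)=300, phi_tt(2)=-450.
Local minima occur where both diagonal entries positive: (-3, -4), (-3, 1). Count: 2.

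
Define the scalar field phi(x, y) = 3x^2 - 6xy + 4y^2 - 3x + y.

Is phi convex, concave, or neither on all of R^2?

convex

phi is quadratic, so its Hessian is the constant matrix H = [[6, -6], [-6, 8]].
det(H) = 12, tr(H) = 14.
det(H) > 0 and tr(H) > 0, so H is positive definite everywhere: convex.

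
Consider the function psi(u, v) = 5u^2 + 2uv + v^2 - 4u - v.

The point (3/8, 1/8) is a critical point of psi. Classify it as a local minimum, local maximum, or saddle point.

The Hessian of psi is constant: H = [[10, 2], [2, 2]].
det(H) = 10·2 − 2² = 16.
det(H) > 0 and tr(H) = 12 > 0, so H is positive definite and the point is a local minimum.

local minimum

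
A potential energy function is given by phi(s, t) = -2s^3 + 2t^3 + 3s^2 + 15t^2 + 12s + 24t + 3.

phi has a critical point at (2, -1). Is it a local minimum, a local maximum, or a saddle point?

The mixed partial ∂²phi/∂s∂t is 0, so the Hessian at any point is diag(phi_ss, phi_tt) = diag(6(-2s + 1), 6(2t + 5)).
At (2, -1): H = diag(-18, 18).
The eigenvalues have opposite signs, so H is indefinite: a saddle point.

saddle point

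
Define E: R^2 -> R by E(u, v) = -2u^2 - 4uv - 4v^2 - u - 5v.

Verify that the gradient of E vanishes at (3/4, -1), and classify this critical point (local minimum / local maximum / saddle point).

local maximum

∇E = (-4u - 4v - 1, -4u - 8v - 5); substituting (3/4, -1) gives ∇E = (0, 0), so (3/4, -1) is indeed a critical point.
The Hessian of E is constant: H = [[-4, -4], [-4, -8]].
det(H) = (-4)·(-8) − (-4)² = 16.
det(H) > 0 and tr(H) = -12 < 0, so H is negative definite and the point is a local maximum.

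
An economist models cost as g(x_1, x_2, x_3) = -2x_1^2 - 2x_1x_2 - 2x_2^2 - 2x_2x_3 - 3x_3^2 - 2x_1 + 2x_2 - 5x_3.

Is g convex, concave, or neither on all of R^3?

g is quadratic, so its Hessian is the constant matrix H = [[-4, -2, 0], [-2, -4, -2], [0, -2, -6]].
Leading principal minors: -4, 12, -56.
Signs alternate −, +, − ⇒ H ≺ 0 ⇒ concave.

concave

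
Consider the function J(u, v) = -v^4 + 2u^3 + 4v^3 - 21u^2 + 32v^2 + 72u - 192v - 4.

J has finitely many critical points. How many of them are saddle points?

J separates as a function of u plus a function of v, so ∇J=0 decouples.
∂J/∂u = 6(u - 4)(u - 3) = 0 at u ∈ {3, 4}; ∂J/∂v = -4(v - 4)(v - 3)(v + 4) = 0 at v ∈ {-4, 3, 4}.
The Hessian is diagonal: diag(J_uu, J_vv). Second derivatives: J_uu(3)=-6, J_uu(4)=6; J_vv(-4)=-224, J_vv(3)=28, J_vv(4)=-32.
Saddle points occur where the two diagonal entries have opposite signs: (3, 3), (4, -4), (4, 4). Count: 3.

3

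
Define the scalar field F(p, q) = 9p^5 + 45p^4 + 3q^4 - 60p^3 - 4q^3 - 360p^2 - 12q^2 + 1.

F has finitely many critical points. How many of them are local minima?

F separates as a function of p plus a function of q, so ∇F=0 decouples.
∂F/∂p = 45p(p - 2)(p + 2)(p + 4) = 0 at p ∈ {-4, -2, 0, 2}; ∂F/∂q = 12q(q - 2)(q + 1) = 0 at q ∈ {-1, 0, 2}.
The Hessian is diagonal: diag(F_pp, F_qq). Second derivatives: F_pp(-4)=-2160, F_pp(-2)=720, F_pp(0)=-720, F_pp(2)=2160; F_qq(-1)=36, F_qq(0)=-24, F_qq(2)=72.
Local minima occur where both diagonal entries positive: (-2, -1), (-2, 2), (2, -1), (2, 2). Count: 4.

4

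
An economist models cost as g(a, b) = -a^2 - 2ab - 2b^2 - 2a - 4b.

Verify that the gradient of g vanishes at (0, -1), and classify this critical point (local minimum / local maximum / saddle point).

∇g = (-2a - 2b - 2, -2a - 4b - 4); substituting (0, -1) gives ∇g = (0, 0), so (0, -1) is indeed a critical point.
The Hessian of g is constant: H = [[-2, -2], [-2, -4]].
det(H) = (-2)·(-4) − (-2)² = 4.
det(H) > 0 and tr(H) = -6 < 0, so H is negative definite and the point is a local maximum.

local maximum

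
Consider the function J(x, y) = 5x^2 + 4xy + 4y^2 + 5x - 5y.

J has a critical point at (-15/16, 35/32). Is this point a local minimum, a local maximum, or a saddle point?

The Hessian of J is constant: H = [[10, 4], [4, 8]].
det(H) = 10·8 − 4² = 64.
det(H) > 0 and tr(H) = 18 > 0, so H is positive definite and the point is a local minimum.

local minimum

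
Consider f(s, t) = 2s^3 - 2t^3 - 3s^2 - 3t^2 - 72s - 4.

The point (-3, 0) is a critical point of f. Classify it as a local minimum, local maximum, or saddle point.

local maximum

The mixed partial ∂²f/∂s∂t is 0, so the Hessian at any point is diag(f_ss, f_tt) = diag(6(2s - 1), -6(2t + 1)).
At (-3, 0): H = diag(-42, -6).
Both eigenvalues are negative, so H is negative definite: a local maximum.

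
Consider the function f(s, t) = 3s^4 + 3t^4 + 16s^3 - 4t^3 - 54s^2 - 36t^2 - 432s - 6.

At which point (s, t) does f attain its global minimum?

(3, 3)

f(s,t) separates as P(s) + Q(t) − 6, so its minimum is min P + min Q − 6.
P'(s) = 12(s - 3)(s + 3)(s + 4) vanishes at s ∈ {-4, -3, 3}; Q'(t) = 12t(t - 3)(t + 2) vanishes at t ∈ {-2, 0, 3}.
Local minima of P (where P''>0): P(-4)=608, P(3)=-1107. Local minima of Q: Q(-2)=-64, Q(3)=-189.
So the global minimum of f is P(3) + Q(3) − 6 = -1107 − 189 − 6 = -1302, attained at (3, 3).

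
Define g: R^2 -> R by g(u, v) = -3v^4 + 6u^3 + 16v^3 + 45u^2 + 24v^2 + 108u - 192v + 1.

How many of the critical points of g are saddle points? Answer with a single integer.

3

g separates as a function of u plus a function of v, so ∇g=0 decouples.
∂g/∂u = 18(u + 2)(u + 3) = 0 at u ∈ {-3, -2}; ∂g/∂v = -12(v - 4)(v - 2)(v + 2) = 0 at v ∈ {-2, 2, 4}.
The Hessian is diagonal: diag(g_uu, g_vv). Second derivatives: g_uu(-3)=-18, g_uu(-2)=18; g_vv(-2)=-288, g_vv(2)=96, g_vv(4)=-144.
Saddle points occur where the two diagonal entries have opposite signs: (-3, 2), (-2, -2), (-2, 4). Count: 3.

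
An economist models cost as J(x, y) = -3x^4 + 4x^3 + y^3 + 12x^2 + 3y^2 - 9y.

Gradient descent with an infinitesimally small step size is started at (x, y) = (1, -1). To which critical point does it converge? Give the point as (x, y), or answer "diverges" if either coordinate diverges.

(0, 1)

J is separable, so gradient descent decouples: x follows -∂J/∂x, y follows -∂J/∂y.
∂J/∂x = -12x(x - 2)(x + 1); at x=1 this is 24, so x decreases.
∂J/∂y = 3(y - 1)(y + 3); at y=-1 this is -12, so y increases.
x converges to its nearest critical value 0 (a local min of the x-part); y converges to 1. The iterate converges to (0, 1).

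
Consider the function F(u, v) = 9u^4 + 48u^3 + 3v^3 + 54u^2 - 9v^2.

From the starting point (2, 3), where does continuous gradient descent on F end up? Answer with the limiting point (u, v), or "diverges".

(0, 2)

F is separable, so gradient descent decouples: u follows -∂F/∂u, v follows -∂F/∂v.
∂F/∂u = 36u(u + 1)(u + 3); at u=2 this is 1080, so u decreases.
∂F/∂v = 9v(v - 2); at v=3 this is 27, so v decreases.
u converges to its nearest critical value 0 (a local min of the u-part); v converges to 2. The iterate converges to (0, 2).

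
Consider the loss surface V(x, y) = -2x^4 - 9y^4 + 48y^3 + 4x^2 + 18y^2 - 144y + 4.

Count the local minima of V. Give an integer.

1

V separates as a function of x plus a function of y, so ∇V=0 decouples.
∂V/∂x = -8x(x - 1)(x + 1) = 0 at x ∈ {-1, 0, 1}; ∂V/∂y = -36(y - 4)(y - 1)(y + 1) = 0 at y ∈ {-1, 1, 4}.
The Hessian is diagonal: diag(V_xx, V_yy). Second derivatives: V_xx(-1)=-16, V_xx(0)=8, V_xx(1)=-16; V_yy(-1)=-360, V_yy(1)=216, V_yy(4)=-540.
Local minima occur where both diagonal entries positive: (0, 1). Count: 1.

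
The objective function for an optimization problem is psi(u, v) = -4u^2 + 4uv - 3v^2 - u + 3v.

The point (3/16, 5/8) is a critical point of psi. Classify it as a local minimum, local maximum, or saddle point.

The Hessian of psi is constant: H = [[-8, 4], [4, -6]].
det(H) = (-8)·(-6) − 4² = 32.
det(H) > 0 and tr(H) = -14 < 0, so H is negative definite and the point is a local maximum.

local maximum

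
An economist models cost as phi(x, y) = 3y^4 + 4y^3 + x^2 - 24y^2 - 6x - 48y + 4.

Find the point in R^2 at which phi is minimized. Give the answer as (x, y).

(3, 2)

phi(x,y) separates as P(x) + Q(y) + 4, so its minimum is min P + min Q + 4.
P'(x) = 2x - 6 vanishes at x ∈ {3}; Q'(y) = 12(y - 2)(y + 1)(y + 2) vanishes at y ∈ {-2, -1, 2}.
Local minima of P (where P''>0): P(3)=-9. Local minima of Q: Q(-2)=16, Q(2)=-112.
So the global minimum of phi is P(3) + Q(2) + 4 = -9 − 112 + 4 = -117, attained at (3, 2).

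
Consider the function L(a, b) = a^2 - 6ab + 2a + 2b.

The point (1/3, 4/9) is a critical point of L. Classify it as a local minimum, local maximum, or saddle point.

The Hessian of L is constant: H = [[2, -6], [-6, 0]].
det(H) = 2·0 − (-6)² = -36.
Since det(H) < 0, H is indefinite and the critical point is a saddle point.

saddle point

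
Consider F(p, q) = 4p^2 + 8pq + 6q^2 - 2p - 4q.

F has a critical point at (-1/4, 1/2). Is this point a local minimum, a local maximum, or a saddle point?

The Hessian of F is constant: H = [[8, 8], [8, 12]].
det(H) = 8·12 − 8² = 32.
det(H) > 0 and tr(H) = 20 > 0, so H is positive definite and the point is a local minimum.

local minimum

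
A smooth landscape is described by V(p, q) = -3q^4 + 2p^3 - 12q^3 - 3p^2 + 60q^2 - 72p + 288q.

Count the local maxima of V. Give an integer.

V separates as a function of p plus a function of q, so ∇V=0 decouples.
∂V/∂p = 6(p - 4)(p + 3) = 0 at p ∈ {-3, 4}; ∂V/∂q = -12(q - 3)(q + 2)(q + 4) = 0 at q ∈ {-4, -2, 3}.
The Hessian is diagonal: diag(V_pp, V_qq). Second derivatives: V_pp(-3)=-42, V_pp(4)=42; V_qq(-4)=-168, V_qq(-2)=120, V_qq(3)=-420.
Local maxima occur where both diagonal entries negative: (-3, -4), (-3, 3). Count: 2.

2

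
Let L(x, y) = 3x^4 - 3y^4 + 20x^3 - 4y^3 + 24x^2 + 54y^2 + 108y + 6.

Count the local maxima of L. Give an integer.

L separates as a function of x plus a function of y, so ∇L=0 decouples.
∂L/∂x = 12x(x + 1)(x + 4) = 0 at x ∈ {-4, -1, 0}; ∂L/∂y = -12(y - 3)(y + 1)(y + 3) = 0 at y ∈ {-3, -1, 3}.
The Hessian is diagonal: diag(L_xx, L_yy). Second derivatives: L_xx(-4)=144, L_xx(-1)=-36, L_xx(0)=48; L_yy(-3)=-144, L_yy(-1)=96, L_yy(3)=-288.
Local maxima occur where both diagonal entries negative: (-1, -3), (-1, 3). Count: 2.

2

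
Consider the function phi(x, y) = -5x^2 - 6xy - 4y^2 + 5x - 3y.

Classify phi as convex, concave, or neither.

phi is quadratic, so its Hessian is the constant matrix H = [[-10, -6], [-6, -8]].
det(H) = 44, tr(H) = -18.
det(H) > 0 and tr(H) < 0, so H is negative definite everywhere: concave.

concave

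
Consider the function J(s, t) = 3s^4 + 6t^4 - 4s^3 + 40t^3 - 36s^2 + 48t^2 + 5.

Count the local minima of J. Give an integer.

4

J separates as a function of s plus a function of t, so ∇J=0 decouples.
∂J/∂s = 12s(s - 3)(s + 2) = 0 at s ∈ {-2, 0, 3}; ∂J/∂t = 24t(t + 1)(t + 4) = 0 at t ∈ {-4, -1, 0}.
The Hessian is diagonal: diag(J_ss, J_tt). Second derivatives: J_ss(-2)=120, J_ss(0)=-72, J_ss(3)=180; J_tt(-4)=288, J_tt(-1)=-72, J_tt(0)=96.
Local minima occur where both diagonal entries positive: (-2, -4), (-2, 0), (3, -4), (3, 0). Count: 4.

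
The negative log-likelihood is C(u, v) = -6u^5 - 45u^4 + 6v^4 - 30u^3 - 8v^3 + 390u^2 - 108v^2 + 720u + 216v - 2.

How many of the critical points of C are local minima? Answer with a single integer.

4

C separates as a function of u plus a function of v, so ∇C=0 decouples.
∂C/∂u = -30(u - 2)(u + 1)(u + 3)(u + 4) = 0 at u ∈ {-4, -3, -1, 2}; ∂C/∂v = 24(v - 3)(v - 1)(v + 3) = 0 at v ∈ {-3, 1, 3}.
The Hessian is diagonal: diag(C_uu, C_vv). Second derivatives: C_uu(-4)=540, C_uu(-3)=-300, C_uu(-1)=540, C_uu(2)=-2700; C_vv(-3)=576, C_vv(1)=-192, C_vv(3)=288.
Local minima occur where both diagonal entries positive: (-4, -3), (-4, 3), (-1, -3), (-1, 3). Count: 4.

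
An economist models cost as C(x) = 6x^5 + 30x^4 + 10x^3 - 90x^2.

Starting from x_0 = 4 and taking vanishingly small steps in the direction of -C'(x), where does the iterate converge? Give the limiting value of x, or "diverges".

1

C'(x) = 30x(x - 1)(x + 2)(x + 3), so C'(4) = 15120.
Gradient descent moves in the -C' direction, i.e. x is decreasing.
The nearest critical point in that direction is x = 1, where C'' = 360 > 0 (a local minimum). The iterate converges there.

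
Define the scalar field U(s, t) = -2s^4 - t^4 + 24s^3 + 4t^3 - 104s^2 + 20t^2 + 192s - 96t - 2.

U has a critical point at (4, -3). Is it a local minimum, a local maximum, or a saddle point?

local maximum

The mixed partial ∂²U/∂s∂t is 0, so the Hessian at any point is diag(U_ss, U_tt) = diag(8(-3s^2 + 18s - 26), 4(-3t^2 + 6t + 10)).
At (4, -3): H = diag(-16, -140).
Both eigenvalues are negative, so H is negative definite: a local maximum.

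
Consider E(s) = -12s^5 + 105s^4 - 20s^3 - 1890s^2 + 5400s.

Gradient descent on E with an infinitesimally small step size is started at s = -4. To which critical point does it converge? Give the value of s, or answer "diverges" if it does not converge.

-3

E'(s) = -60(s - 5)(s - 3)(s - 2)(s + 3), so E'(-4) = -22680.
Gradient descent moves in the -E' direction, i.e. s is increasing.
The nearest critical point in that direction is s = -3, where E'' = 14400 > 0 (a local minimum). The iterate converges there.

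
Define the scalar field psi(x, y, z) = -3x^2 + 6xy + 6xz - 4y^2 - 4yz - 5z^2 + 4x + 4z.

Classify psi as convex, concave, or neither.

concave

psi is quadratic, so its Hessian is the constant matrix H = [[-6, 6, 6], [6, -8, -4], [6, -4, -10]].
Leading principal minors: -6, 12, -24.
Signs alternate −, +, − ⇒ H ≺ 0 ⇒ concave.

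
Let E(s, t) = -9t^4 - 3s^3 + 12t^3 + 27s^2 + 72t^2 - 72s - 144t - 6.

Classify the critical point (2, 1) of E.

local minimum

The mixed partial ∂²E/∂s∂t is 0, so the Hessian at any point is diag(E_ss, E_tt) = diag(18(-s + 3), 36(-3t^2 + 2t + 4)).
At (2, 1): H = diag(18, 108).
Both eigenvalues are positive, so H is positive definite: a local minimum.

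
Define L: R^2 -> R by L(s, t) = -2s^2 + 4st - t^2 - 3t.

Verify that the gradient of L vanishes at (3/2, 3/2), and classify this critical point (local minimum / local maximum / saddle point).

∇L = (-4s + 4t, 4s - 2t - 3); substituting (3/2, 3/2) gives ∇L = (0, 0), so (3/2, 3/2) is indeed a critical point.
The Hessian of L is constant: H = [[-4, 4], [4, -2]].
det(H) = (-4)·(-2) − 4² = -8.
Since det(H) < 0, H is indefinite and the critical point is a saddle point.

saddle point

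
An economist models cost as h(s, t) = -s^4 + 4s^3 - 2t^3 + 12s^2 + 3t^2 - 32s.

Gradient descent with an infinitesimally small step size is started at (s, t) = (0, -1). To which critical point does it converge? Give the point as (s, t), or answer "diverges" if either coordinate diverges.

h is separable, so gradient descent decouples: s follows -∂h/∂s, t follows -∂h/∂t.
∂h/∂s = -4(s - 4)(s - 1)(s + 2); at s=0 this is -32, so s increases.
∂h/∂t = -6t(t - 1); at t=-1 this is -12, so t increases.
s converges to its nearest critical value 1 (a local min of the s-part); t converges to 0. The iterate converges to (1, 0).

(1, 0)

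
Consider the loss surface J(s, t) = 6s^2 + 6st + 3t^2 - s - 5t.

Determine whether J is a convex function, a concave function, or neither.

J is quadratic, so its Hessian is the constant matrix H = [[12, 6], [6, 6]].
det(H) = 36, tr(H) = 18.
det(H) > 0 and tr(H) > 0, so H is positive definite everywhere: convex.

convex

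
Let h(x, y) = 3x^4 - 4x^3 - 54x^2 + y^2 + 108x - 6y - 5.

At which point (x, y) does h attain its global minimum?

(-3, 3)

h(x,y) separates as P(x) + Q(y) − 5, so its minimum is min P + min Q − 5.
P'(x) = 12(x - 3)(x - 1)(x + 3) vanishes at x ∈ {-3, 1, 3}; Q'(y) = 2y - 6 vanishes at y ∈ {3}.
Local minima of P (where P''>0): P(-3)=-459, P(3)=-27. Local minima of Q: Q(3)=-9.
So the global minimum of h is P(-3) + Q(3) − 5 = -459 − 9 − 5 = -473, attained at (-3, 3).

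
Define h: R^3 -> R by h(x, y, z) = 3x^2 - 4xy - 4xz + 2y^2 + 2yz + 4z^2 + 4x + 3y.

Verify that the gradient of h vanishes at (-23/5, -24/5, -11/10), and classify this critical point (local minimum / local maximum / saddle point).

local minimum

∇h = (6x - 4y - 4z + 4, -4x + 4y + 2z + 3, -4x + 2y + 8z); substituting (-23/5, -24/5, -11/10) gives ∇h = (0, 0, 0), so (-23/5, -24/5, -11/10) is indeed a critical point.
The Hessian is constant: H = [[6, -4, -4], [-4, 4, 2], [-4, 2, 8]].
Leading principal minors: Δ₁ = 6, Δ₂ = 8, Δ₃ = 40.
All leading minors are positive, so H is positive definite: a local minimum.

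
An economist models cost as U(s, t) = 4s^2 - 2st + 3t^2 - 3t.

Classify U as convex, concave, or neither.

U is quadratic, so its Hessian is the constant matrix H = [[8, -2], [-2, 6]].
det(H) = 44, tr(H) = 14.
det(H) > 0 and tr(H) > 0, so H is positive definite everywhere: convex.

convex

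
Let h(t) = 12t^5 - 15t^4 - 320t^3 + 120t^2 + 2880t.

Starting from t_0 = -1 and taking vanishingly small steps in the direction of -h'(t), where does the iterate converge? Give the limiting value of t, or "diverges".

-2

h'(t) = 60(t - 4)(t - 2)(t + 2)(t + 3), so h'(-1) = 1800.
Gradient descent moves in the -h' direction, i.e. t is decreasing.
The nearest critical point in that direction is t = -2, where h'' = 1440 > 0 (a local minimum). The iterate converges there.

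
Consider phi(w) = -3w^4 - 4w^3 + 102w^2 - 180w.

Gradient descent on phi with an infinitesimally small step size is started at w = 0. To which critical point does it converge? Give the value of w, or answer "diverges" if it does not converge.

1

phi'(w) = -12(w - 3)(w - 1)(w + 5), so phi'(0) = -180.
Gradient descent moves in the -phi' direction, i.e. w is increasing.
The nearest critical point in that direction is w = 1, where phi'' = 144 > 0 (a local minimum). The iterate converges there.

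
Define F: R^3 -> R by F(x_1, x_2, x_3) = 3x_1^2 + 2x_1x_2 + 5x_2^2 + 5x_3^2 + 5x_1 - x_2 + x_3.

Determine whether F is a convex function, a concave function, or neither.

F is quadratic, so its Hessian is the constant matrix H = [[6, 2, 0], [2, 10, 0], [0, 0, 10]].
Leading principal minors: 6, 56, 560.
All positive ⇒ H ≻ 0 ⇒ convex.

convex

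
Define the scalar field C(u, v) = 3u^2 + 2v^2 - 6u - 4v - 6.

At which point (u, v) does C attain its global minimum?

(1, 1)

C(u,v) separates as P(u) + Q(v) − 6, so its minimum is min P + min Q − 6.
P'(u) = 6u - 6 vanishes at u ∈ {1}; Q'(v) = 4v - 4 vanishes at v ∈ {1}.
Local minima of P (where P''>0): P(1)=-3. Local minima of Q: Q(1)=-2.
So the global minimum of C is P(1) + Q(1) − 6 = -3 − 2 − 6 = -11, attained at (1, 1).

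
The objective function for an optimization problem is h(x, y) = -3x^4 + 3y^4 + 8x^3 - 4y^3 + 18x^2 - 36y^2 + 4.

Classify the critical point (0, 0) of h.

saddle point

The mixed partial ∂²h/∂x∂y is 0, so the Hessian at any point is diag(h_xx, h_yy) = diag(12(-3x^2 + 4x + 3), 12(3y^2 - 2y - 6)).
At (0, 0): H = diag(36, -72).
The eigenvalues have opposite signs, so H is indefinite: a saddle point.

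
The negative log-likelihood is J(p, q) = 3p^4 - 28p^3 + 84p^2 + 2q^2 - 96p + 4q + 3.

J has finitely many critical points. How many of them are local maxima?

0

J separates as a function of p plus a function of q, so ∇J=0 decouples.
∂J/∂p = 12(p - 4)(p - 2)(p - 1) = 0 at p ∈ {1, 2, 4}; ∂J/∂q = 4(q + 1) = 0 at q ∈ {-1}.
The Hessian is diagonal: diag(J_pp, J_qq). Second derivatives: J_pp(1)=36, J_pp(2)=-24, J_pp(4)=72; J_qq(-1)=4.
Local maxima occur where both diagonal entries negative: none. Count: 0.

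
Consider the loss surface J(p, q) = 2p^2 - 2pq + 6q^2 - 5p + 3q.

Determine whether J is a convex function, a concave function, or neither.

convex

J is quadratic, so its Hessian is the constant matrix H = [[4, -2], [-2, 12]].
det(H) = 44, tr(H) = 16.
det(H) > 0 and tr(H) > 0, so H is positive definite everywhere: convex.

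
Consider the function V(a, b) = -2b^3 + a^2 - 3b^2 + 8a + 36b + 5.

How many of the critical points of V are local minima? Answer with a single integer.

1

V separates as a function of a plus a function of b, so ∇V=0 decouples.
∂V/∂a = 2(a + 4) = 0 at a ∈ {-4}; ∂V/∂b = -6(b - 2)(b + 3) = 0 at b ∈ {-3, 2}.
The Hessian is diagonal: diag(V_aa, V_bb). Second derivatives: V_aa(-4)=2; V_bb(-3)=30, V_bb(2)=-30.
Local minima occur where both diagonal entries positive: (-4, -3). Count: 1.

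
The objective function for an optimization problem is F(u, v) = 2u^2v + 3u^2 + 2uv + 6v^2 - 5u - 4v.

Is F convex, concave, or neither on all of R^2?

neither

The term 2u^2v is cubic, so the Hessian is not constant.
∂²F/∂u² = 4v + 6, which takes both signs as v varies (negative for sufficiently negative v). A diagonal entry of the Hessian changing sign means the Hessian is neither positive- nor negative-semidefinite on all of R^2.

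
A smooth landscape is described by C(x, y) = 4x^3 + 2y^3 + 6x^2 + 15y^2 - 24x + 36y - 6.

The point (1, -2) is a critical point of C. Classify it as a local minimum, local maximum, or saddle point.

local minimum

The mixed partial ∂²C/∂x∂y is 0, so the Hessian at any point is diag(C_xx, C_yy) = diag(12(2x + 1), 6(2y + 5)).
At (1, -2): H = diag(36, 6).
Both eigenvalues are positive, so H is positive definite: a local minimum.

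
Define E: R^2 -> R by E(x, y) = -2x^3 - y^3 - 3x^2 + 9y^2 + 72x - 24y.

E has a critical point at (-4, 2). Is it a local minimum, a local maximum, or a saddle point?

local minimum

The mixed partial ∂²E/∂x∂y is 0, so the Hessian at any point is diag(E_xx, E_yy) = diag(-6(2x + 1), 6(-y + 3)).
At (-4, 2): H = diag(42, 6).
Both eigenvalues are positive, so H is positive definite: a local minimum.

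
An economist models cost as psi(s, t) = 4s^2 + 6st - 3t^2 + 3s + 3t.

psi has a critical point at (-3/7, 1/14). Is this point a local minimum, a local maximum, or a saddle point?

saddle point

The Hessian of psi is constant: H = [[8, 6], [6, -6]].
det(H) = 8·(-6) − 6² = -84.
Since det(H) < 0, H is indefinite and the critical point is a saddle point.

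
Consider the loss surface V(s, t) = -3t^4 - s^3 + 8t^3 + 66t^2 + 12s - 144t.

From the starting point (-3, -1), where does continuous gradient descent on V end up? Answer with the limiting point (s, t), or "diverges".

(-2, 1)

V is separable, so gradient descent decouples: s follows -∂V/∂s, t follows -∂V/∂t.
∂V/∂s = -3(s - 2)(s + 2); at s=-3 this is -15, so s increases.
∂V/∂t = -12(t - 4)(t - 1)(t + 3); at t=-1 this is -240, so t increases.
s converges to its nearest critical value -2 (a local min of the s-part); t converges to 1. The iterate converges to (-2, 1).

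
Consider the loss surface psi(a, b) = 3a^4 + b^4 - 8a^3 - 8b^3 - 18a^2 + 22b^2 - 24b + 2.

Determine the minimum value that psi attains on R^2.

-142

psi(a,b) separates as P(a) + Q(b) + 2, so its minimum is min P + min Q + 2.
P'(a) = 12a(a - 3)(a + 1) vanishes at a ∈ {-1, 0, 3}; Q'(b) = 4(b - 3)(b - 2)(b - 1) vanishes at b ∈ {1, 2, 3}.
Local minima of P (where P''>0): P(-1)=-7, P(3)=-135. Local minima of Q: Q(1)=-9, Q(3)=-9.
So the global minimum of psi is P(3) + Q(1) + 2 = -135 − 9 + 2 = -142, attained at (3, 1).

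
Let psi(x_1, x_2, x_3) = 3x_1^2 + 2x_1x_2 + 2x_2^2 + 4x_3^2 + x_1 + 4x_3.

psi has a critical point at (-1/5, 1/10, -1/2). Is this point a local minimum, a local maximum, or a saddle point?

local minimum

The Hessian is constant: H = [[6, 2, 0], [2, 4, 0], [0, 0, 8]].
Leading principal minors: Δ₁ = 6, Δ₂ = 20, Δ₃ = 160.
All leading minors are positive, so H is positive definite: a local minimum.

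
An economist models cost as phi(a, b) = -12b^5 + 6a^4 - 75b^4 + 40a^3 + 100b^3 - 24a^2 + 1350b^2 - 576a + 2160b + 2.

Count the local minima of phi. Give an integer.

phi separates as a function of a plus a function of b, so ∇phi=0 decouples.
∂phi/∂a = 24(a - 2)(a + 3)(a + 4) = 0 at a ∈ {-4, -3, 2}; ∂phi/∂b = -60(b - 3)(b + 1)(b + 3)(b + 4) = 0 at b ∈ {-4, -3, -1, 3}.
The Hessian is diagonal: diag(phi_aa, phi_bb). Second derivatives: phi_aa(-4)=144, phi_aa(-3)=-120, phi_aa(2)=720; phi_bb(-4)=1260, phi_bb(-3)=-720, phi_bb(-1)=1440, phi_bb(3)=-10080.
Local minima occur where both diagonal entries positive: (-4, -4), (-4, -1), (2, -4), (2, -1). Count: 4.

4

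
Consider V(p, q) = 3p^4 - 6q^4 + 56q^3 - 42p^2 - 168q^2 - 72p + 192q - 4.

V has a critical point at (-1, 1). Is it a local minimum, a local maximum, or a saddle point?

The mixed partial ∂²V/∂p∂q is 0, so the Hessian at any point is diag(V_pp, V_qq) = diag(12(3p^2 - 7), 24(-3q^2 + 14q - 14)).
At (-1, 1): H = diag(-48, -72).
Both eigenvalues are negative, so H is negative definite: a local maximum.

local maximum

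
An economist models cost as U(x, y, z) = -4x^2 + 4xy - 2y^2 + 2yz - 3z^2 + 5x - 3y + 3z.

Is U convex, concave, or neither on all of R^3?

concave

U is quadratic, so its Hessian is the constant matrix H = [[-8, 4, 0], [4, -4, 2], [0, 2, -6]].
Leading principal minors: -8, 16, -64.
Signs alternate −, +, − ⇒ H ≺ 0 ⇒ concave.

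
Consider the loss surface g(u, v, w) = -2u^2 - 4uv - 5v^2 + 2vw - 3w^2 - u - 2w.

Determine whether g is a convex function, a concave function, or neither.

concave

g is quadratic, so its Hessian is the constant matrix H = [[-4, -4, 0], [-4, -10, 2], [0, 2, -6]].
Leading principal minors: -4, 24, -128.
Signs alternate −, +, − ⇒ H ≺ 0 ⇒ concave.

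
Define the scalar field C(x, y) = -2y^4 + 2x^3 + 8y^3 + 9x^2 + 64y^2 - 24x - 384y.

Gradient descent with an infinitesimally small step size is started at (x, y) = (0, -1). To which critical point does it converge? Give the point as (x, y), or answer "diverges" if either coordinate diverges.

C is separable, so gradient descent decouples: x follows -∂C/∂x, y follows -∂C/∂y.
∂C/∂x = 6(x - 1)(x + 4); at x=0 this is -24, so x increases.
∂C/∂y = -8(y - 4)(y - 3)(y + 4); at y=-1 this is -480, so y increases.
x converges to its nearest critical value 1 (a local min of the x-part); y converges to 3. The iterate converges to (1, 3).

(1, 3)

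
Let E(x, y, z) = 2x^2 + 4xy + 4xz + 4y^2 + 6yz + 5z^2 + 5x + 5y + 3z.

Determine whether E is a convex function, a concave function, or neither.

E is quadratic, so its Hessian is the constant matrix H = [[4, 4, 4], [4, 8, 6], [4, 6, 10]].
Leading principal minors: 4, 16, 80.
All positive ⇒ H ≻ 0 ⇒ convex.

convex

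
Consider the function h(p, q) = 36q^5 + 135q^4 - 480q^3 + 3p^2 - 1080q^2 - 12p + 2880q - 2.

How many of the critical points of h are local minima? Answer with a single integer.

h separates as a function of p plus a function of q, so ∇h=0 decouples.
∂h/∂p = 6(p - 2) = 0 at p ∈ {2}; ∂h/∂q = 180(q - 2)(q - 1)(q + 2)(q + 4) = 0 at q ∈ {-4, -2, 1, 2}.
The Hessian is diagonal: diag(h_pp, h_qq). Second derivatives: h_pp(2)=6; h_qq(-4)=-10800, h_qq(-2)=4320, h_qq(1)=-2700, h_qq(2)=4320.
Local minima occur where both diagonal entries positive: (2, -2), (2, 2). Count: 2.

2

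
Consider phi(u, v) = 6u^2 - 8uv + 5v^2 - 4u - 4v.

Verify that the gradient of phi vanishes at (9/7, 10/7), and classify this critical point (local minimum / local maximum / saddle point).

local minimum

∇phi = (12u - 8v - 4, -8u + 10v - 4); substituting (9/7, 10/7) gives ∇phi = (0, 0), so (9/7, 10/7) is indeed a critical point.
The Hessian of phi is constant: H = [[12, -8], [-8, 10]].
det(H) = 12·10 − (-8)² = 56.
det(H) > 0 and tr(H) = 22 > 0, so H is positive definite and the point is a local minimum.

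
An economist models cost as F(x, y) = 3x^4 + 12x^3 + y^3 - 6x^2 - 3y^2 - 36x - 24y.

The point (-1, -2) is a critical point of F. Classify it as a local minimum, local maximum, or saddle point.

The mixed partial ∂²F/∂x∂y is 0, so the Hessian at any point is diag(F_xx, F_yy) = diag(12(3x^2 + 6x - 1), 6(y - 1)).
At (-1, -2): H = diag(-48, -18).
Both eigenvalues are negative, so H is negative definite: a local maximum.

local maximum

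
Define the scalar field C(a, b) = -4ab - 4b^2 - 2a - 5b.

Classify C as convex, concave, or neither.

neither

C is quadratic, so its Hessian is the constant matrix H = [[0, -4], [-4, -8]].
det(H) = -16, tr(H) = -8.
det(H) < 0, so H is indefinite: neither convex nor concave.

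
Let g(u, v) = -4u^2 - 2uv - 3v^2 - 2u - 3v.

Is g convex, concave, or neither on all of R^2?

g is quadratic, so its Hessian is the constant matrix H = [[-8, -2], [-2, -6]].
det(H) = 44, tr(H) = -14.
det(H) > 0 and tr(H) < 0, so H is negative definite everywhere: concave.

concave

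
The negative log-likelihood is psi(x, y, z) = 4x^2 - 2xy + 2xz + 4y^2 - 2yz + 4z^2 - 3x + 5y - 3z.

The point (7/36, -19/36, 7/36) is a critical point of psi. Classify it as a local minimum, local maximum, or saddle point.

local minimum

The Hessian is constant: H = [[8, -2, 2], [-2, 8, -2], [2, -2, 8]].
Leading principal minors: Δ₁ = 8, Δ₂ = 60, Δ₃ = 432.
All leading minors are positive, so H is positive definite: a local minimum.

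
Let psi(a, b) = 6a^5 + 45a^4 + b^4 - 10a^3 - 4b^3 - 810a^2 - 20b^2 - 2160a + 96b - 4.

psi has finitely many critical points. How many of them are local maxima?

psi separates as a function of a plus a function of b, so ∇psi=0 decouples.
∂psi/∂a = 30(a - 3)(a + 2)(a + 3)(a + 4) = 0 at a ∈ {-4, -3, -2, 3}; ∂psi/∂b = 4(b - 4)(b - 2)(b + 3) = 0 at b ∈ {-3, 2, 4}.
The Hessian is diagonal: diag(psi_aa, psi_bb). Second derivatives: psi_aa(-4)=-420, psi_aa(-3)=180, psi_aa(-2)=-300, psi_aa(3)=6300; psi_bb(-3)=140, psi_bb(2)=-40, psi_bb(4)=56.
Local maxima occur where both diagonal entries negative: (-4, 2), (-2, 2). Count: 2.

2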